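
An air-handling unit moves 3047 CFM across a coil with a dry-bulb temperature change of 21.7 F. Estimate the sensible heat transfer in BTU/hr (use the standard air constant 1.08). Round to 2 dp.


Q = 1.08 * 3047 * 21.7 = 71409.49 BTU/hr

71409.49 BTU/hr


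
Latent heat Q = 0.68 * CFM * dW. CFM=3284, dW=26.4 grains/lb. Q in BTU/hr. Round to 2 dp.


Q = 0.68 * 3284 * 26.4 = 58954.37 BTU/hr

58954.37 BTU/hr


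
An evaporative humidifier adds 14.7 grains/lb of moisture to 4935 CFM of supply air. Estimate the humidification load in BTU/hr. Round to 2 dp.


Q = 0.68 * 4935 * 14.7 = 49330.26 BTU/hr

49330.26 BTU/hr


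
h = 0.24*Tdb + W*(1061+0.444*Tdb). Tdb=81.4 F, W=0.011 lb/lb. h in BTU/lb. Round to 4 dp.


h = 0.24*81.4 + 0.011*(1061+0.444*81.4) = 31.6046 BTU/lb

31.6046 BTU/lb


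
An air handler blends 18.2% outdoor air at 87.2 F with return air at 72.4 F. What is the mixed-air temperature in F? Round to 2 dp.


T_mix = 72.4 + (18.2/100)*(87.2-72.4) = 75.09 F

75.09 F


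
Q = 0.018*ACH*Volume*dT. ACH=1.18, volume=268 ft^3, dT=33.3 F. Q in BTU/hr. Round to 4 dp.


Q = 0.018 * 1.18 * 268 * 33.3 = 189.5543 BTU/hr

189.5543 BTU/hr


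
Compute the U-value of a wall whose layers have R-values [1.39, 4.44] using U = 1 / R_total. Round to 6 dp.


R_total = 1.39 + 4.44 = 5.83
U = 1/5.83 = 0.171527

0.171527


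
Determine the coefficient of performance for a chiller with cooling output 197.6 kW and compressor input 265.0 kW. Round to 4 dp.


COP = 197.6 / 265.0 = 0.7457

0.7457


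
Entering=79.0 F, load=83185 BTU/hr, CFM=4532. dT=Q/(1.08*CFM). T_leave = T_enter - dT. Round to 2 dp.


dT = 83185/(1.08*4532) = 16.9954
T_leave = 79.0 - 16.9954 = 62.00 F

62.00 F


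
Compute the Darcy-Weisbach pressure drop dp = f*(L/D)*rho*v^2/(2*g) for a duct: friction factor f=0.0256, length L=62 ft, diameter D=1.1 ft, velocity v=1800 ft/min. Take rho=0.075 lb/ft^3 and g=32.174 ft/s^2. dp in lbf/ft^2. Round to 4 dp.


v_fps = 1800/60 = 30.0 ft/s
dp = 0.0256*(62/1.1)*0.075*30.0^2/(2*32.174) = 1.5136 lbf/ft^2

1.5136 lbf/ft^2


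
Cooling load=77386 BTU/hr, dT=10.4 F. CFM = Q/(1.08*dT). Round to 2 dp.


CFM = 77386 / (1.08 * 10.4) = 6889.78

6889.78 CFM


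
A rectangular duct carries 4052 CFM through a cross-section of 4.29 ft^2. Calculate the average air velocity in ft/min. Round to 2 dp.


V = 4052 / 4.29 = 944.52 ft/min

944.52 ft/min


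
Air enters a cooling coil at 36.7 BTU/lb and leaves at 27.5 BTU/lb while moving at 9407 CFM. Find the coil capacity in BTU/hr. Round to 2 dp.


Q = 4.5 * 9407 * (36.7 - 27.5) = 389449.80 BTU/hr

389449.80 BTU/hr


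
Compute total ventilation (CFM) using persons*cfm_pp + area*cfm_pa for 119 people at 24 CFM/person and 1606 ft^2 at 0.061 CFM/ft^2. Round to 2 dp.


Total = 119*24 + 1606*0.061 = 2953.97 CFM

2953.97 CFM


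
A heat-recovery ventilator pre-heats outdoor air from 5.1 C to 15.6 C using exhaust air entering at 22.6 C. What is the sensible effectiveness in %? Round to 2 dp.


eff = (15.6-5.1)/(22.6-5.1)*100 = 60.00 %

60.00 %


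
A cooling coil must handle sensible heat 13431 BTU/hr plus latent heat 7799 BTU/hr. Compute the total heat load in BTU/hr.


Qt = 13431 + 7799 = 21230 BTU/hr

21230 BTU/hr


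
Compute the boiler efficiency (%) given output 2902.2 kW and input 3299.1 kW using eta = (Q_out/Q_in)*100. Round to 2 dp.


eta = (2902.2/3299.1)*100 = 87.97 %

87.97 %


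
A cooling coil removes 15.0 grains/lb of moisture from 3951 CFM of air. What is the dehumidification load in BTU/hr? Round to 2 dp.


Q = 0.68 * 3951 * 15.0 = 40300.20 BTU/hr

40300.20 BTU/hr


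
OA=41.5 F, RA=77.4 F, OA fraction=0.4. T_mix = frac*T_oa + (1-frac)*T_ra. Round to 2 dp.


T_mix = 0.4*41.5 + 0.6*77.4 = 63.04 F

63.04 F


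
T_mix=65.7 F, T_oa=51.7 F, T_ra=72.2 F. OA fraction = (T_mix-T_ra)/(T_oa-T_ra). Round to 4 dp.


frac = (65.7 - 72.2) / (51.7 - 72.2) = 0.3171

0.3171


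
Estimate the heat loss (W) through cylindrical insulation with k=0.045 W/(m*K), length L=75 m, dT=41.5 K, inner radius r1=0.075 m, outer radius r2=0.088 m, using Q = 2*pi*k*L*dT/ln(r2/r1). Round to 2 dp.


Q = 2*pi*0.045*75*41.5/ln(0.088/0.075) = 5505.45 W

5505.45 W


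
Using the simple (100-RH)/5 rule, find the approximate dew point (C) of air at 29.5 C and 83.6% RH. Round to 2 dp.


Td = 29.5 - (100-83.6)/5 = 26.22 C

26.22 C


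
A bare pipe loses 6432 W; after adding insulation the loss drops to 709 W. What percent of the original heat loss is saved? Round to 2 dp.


Savings = ((6432-709)/6432)*100 = 88.98 %

88.98 %


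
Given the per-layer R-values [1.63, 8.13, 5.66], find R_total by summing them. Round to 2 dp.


R_total = 1.63 + 8.13 + 5.66 = 15.42

15.42


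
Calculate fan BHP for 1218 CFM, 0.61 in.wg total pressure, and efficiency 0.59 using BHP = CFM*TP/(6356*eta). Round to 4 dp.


BHP = 1218 * 0.61 / (6356 * 0.59) = 0.1981 hp

0.1981 hp


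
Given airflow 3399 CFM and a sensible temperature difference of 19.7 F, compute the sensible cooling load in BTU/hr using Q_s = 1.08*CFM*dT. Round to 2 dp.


Q = 1.08 * 3399 * 19.7 = 72317.12 BTU/hr

72317.12 BTU/hr


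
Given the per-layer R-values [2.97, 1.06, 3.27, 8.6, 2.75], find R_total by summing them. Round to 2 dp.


R_total = 2.97 + 1.06 + 3.27 + 8.6 + 2.75 = 18.65

18.65


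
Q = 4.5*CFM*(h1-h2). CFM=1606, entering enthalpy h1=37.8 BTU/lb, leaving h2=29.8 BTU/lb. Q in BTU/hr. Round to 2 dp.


Q = 4.5 * 1606 * (37.8 - 29.8) = 57816.00 BTU/hr

57816.00 BTU/hr


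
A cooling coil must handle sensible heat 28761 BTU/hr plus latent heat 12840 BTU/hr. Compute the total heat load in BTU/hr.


Qt = 28761 + 12840 = 41601 BTU/hr

41601 BTU/hr


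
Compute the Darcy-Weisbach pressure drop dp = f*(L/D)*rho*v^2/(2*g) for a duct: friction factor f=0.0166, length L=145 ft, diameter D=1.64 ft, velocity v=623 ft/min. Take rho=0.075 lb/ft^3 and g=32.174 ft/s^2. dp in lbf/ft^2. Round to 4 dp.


v_fps = 623/60 = 10.3833 ft/s
dp = 0.0166*(145/1.64)*0.075*10.3833^2/(2*32.174) = 0.1844 lbf/ft^2

0.1844 lbf/ft^2


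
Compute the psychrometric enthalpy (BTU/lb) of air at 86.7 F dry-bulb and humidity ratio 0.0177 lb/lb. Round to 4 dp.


h = 0.24*86.7 + 0.0177*(1061+0.444*86.7) = 40.2691 BTU/lb

40.2691 BTU/lb


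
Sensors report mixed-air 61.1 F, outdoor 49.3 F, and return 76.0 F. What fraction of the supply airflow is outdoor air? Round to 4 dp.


frac = (61.1 - 76.0) / (49.3 - 76.0) = 0.5581

0.5581


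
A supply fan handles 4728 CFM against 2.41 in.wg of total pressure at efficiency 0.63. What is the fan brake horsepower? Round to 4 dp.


BHP = 4728 * 2.41 / (6356 * 0.63) = 2.8456 hp

2.8456 hp


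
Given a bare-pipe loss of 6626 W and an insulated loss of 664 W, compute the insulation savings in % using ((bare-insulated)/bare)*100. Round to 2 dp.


Savings = ((6626-664)/6626)*100 = 89.98 %

89.98 %


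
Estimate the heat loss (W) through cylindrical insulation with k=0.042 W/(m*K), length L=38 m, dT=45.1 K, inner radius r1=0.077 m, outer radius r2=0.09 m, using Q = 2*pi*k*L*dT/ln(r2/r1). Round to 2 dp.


Q = 2*pi*0.042*38*45.1/ln(0.09/0.077) = 2899.03 W

2899.03 W


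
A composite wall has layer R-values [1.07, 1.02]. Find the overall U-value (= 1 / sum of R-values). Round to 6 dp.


R_total = 1.07 + 1.02 = 2.09
U = 1/2.09 = 0.478469

0.478469


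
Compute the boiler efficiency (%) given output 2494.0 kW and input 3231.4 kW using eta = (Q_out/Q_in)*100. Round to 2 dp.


eta = (2494.0/3231.4)*100 = 77.18 %

77.18 %


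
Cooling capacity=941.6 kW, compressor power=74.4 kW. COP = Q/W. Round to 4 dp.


COP = 941.6 / 74.4 = 12.6559

12.6559


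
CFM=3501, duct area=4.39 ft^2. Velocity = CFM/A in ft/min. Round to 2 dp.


V = 3501 / 4.39 = 797.49 ft/min

797.49 ft/min


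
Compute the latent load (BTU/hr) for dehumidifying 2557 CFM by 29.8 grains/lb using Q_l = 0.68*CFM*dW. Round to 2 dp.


Q = 0.68 * 2557 * 29.8 = 51815.05 BTU/hr

51815.05 BTU/hr


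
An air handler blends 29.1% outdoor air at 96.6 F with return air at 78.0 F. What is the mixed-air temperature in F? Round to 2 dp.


T_mix = 78.0 + (29.1/100)*(96.6-78.0) = 83.41 F

83.41 F


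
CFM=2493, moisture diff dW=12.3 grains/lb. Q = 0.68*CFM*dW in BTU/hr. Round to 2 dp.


Q = 0.68 * 2493 * 12.3 = 20851.45 BTU/hr

20851.45 BTU/hr


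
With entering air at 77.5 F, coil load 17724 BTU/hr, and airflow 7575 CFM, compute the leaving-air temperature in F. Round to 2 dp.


dT = 17724/(1.08*7575) = 2.1665
T_leave = 77.5 - 2.1665 = 75.33 F

75.33 F


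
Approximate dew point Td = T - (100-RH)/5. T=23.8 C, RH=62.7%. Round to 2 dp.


Td = 23.8 - (100-62.7)/5 = 16.34 C

16.34 C


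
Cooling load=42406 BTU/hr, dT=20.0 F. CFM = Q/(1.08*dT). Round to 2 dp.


CFM = 42406 / (1.08 * 20.0) = 1963.24

1963.24 CFM


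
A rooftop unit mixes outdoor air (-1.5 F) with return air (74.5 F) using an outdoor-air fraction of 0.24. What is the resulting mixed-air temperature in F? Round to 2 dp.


T_mix = 0.24*(-1.5) + 0.76*74.5 = 56.26 F

56.26 F


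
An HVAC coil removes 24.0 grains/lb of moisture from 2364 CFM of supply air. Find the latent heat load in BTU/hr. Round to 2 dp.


Q = 0.68 * 2364 * 24.0 = 38580.48 BTU/hr

38580.48 BTU/hr


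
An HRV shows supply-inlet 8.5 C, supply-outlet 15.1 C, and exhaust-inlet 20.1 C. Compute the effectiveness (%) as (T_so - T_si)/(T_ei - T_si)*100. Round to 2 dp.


eff = (15.1-8.5)/(20.1-8.5)*100 = 56.90 %

56.90 %


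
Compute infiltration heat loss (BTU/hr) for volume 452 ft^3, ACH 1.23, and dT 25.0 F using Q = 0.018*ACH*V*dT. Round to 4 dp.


Q = 0.018 * 1.23 * 452 * 25.0 = 250.1820 BTU/hr

250.1820 BTU/hr


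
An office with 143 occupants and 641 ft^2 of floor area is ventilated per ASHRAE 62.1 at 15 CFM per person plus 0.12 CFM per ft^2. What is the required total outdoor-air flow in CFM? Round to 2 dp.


Total = 143*15 + 641*0.12 = 2221.92 CFM

2221.92 CFM


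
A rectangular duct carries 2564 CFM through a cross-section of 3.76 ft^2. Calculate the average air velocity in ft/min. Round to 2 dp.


V = 2564 / 3.76 = 681.91 ft/min

681.91 ft/min


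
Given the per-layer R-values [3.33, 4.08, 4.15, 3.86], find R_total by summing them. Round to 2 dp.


R_total = 3.33 + 4.08 + 4.15 + 3.86 = 15.42

15.42


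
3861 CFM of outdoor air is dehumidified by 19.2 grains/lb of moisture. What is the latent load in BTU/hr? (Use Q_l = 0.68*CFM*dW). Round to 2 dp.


Q = 0.68 * 3861 * 19.2 = 50409.22 BTU/hr

50409.22 BTU/hr


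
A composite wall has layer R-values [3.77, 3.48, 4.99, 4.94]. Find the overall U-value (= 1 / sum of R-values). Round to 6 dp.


R_total = 3.77 + 3.48 + 4.99 + 4.94 = 17.18
U = 1/17.18 = 0.058207

0.058207


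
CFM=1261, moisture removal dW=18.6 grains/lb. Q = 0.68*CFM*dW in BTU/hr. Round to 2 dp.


Q = 0.68 * 1261 * 18.6 = 15949.13 BTU/hr

15949.13 BTU/hr


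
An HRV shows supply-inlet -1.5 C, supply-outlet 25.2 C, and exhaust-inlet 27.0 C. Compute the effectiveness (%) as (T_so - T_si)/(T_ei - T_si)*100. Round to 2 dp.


eff = (25.2-(-1.5))/(27.0-(-1.5))*100 = 93.68 %

93.68 %


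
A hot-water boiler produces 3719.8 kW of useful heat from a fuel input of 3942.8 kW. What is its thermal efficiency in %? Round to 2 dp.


eta = (3719.8/3942.8)*100 = 94.34 %

94.34 %


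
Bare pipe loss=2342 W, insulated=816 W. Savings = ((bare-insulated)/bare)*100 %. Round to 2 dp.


Savings = ((2342-816)/2342)*100 = 65.16 %

65.16 %


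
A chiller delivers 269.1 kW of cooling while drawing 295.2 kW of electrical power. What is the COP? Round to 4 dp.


COP = 269.1 / 295.2 = 0.9116

0.9116


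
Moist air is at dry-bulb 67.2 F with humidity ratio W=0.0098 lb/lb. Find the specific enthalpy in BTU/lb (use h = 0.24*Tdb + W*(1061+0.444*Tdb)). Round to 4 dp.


h = 0.24*67.2 + 0.0098*(1061+0.444*67.2) = 26.8182 BTU/lb

26.8182 BTU/lb


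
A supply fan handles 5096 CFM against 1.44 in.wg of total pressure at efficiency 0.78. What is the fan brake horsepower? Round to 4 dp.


BHP = 5096 * 1.44 / (6356 * 0.78) = 1.4802 hp

1.4802 hp


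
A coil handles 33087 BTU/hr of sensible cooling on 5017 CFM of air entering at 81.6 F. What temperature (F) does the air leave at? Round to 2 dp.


dT = 33087/(1.08*5017) = 6.1065
T_leave = 81.6 - 6.1065 = 75.49 F

75.49 F


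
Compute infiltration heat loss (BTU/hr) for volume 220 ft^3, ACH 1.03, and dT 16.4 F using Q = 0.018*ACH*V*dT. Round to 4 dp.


Q = 0.018 * 1.03 * 220 * 16.4 = 66.8923 BTU/hr

66.8923 BTU/hr


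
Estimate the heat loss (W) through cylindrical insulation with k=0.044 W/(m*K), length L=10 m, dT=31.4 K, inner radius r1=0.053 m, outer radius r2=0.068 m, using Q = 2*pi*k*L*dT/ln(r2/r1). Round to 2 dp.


Q = 2*pi*0.044*10*31.4/ln(0.068/0.053) = 348.33 W

348.33 W


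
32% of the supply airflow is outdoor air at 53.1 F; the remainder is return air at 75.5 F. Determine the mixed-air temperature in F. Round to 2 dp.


T_mix = 0.32*53.1 + 0.68*75.5 = 68.33 F

68.33 F


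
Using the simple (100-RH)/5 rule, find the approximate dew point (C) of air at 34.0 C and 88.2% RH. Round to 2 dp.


Td = 34.0 - (100-88.2)/5 = 31.64 C

31.64 C


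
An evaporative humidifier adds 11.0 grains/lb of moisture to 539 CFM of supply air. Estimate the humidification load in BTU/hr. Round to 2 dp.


Q = 0.68 * 539 * 11.0 = 4031.72 BTU/hr

4031.72 BTU/hr


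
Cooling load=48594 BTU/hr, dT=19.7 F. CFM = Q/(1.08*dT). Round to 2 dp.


CFM = 48594 / (1.08 * 19.7) = 2283.98

2283.98 CFM


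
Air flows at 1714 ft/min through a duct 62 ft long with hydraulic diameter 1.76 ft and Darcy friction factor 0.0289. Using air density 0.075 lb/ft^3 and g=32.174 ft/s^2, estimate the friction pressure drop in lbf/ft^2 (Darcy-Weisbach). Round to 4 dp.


v_fps = 1714/60 = 28.5667 ft/s
dp = 0.0289*(62/1.76)*0.075*28.5667^2/(2*32.174) = 0.9683 lbf/ft^2

0.9683 lbf/ft^2


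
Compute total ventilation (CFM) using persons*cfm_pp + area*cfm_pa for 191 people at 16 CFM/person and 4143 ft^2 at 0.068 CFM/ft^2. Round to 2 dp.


Total = 191*16 + 4143*0.068 = 3337.72 CFM

3337.72 CFM


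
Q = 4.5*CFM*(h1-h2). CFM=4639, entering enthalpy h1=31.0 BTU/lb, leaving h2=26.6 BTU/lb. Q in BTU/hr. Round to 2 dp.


Q = 4.5 * 4639 * (31.0 - 26.6) = 91852.20 BTU/hr

91852.20 BTU/hr


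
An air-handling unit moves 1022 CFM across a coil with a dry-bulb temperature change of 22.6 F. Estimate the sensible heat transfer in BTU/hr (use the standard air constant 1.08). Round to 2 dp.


Q = 1.08 * 1022 * 22.6 = 24944.98 BTU/hr

24944.98 BTU/hr


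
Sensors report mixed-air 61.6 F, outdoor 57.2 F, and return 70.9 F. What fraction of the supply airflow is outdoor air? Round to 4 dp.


frac = (61.6 - 70.9) / (57.2 - 70.9) = 0.6788

0.6788


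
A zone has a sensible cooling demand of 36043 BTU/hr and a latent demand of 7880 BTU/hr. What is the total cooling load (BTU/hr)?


Qt = 36043 + 7880 = 43923 BTU/hr

43923 BTU/hr


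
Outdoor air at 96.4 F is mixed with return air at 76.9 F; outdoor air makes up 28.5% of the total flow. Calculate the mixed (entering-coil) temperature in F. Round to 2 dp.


T_mix = 76.9 + (28.5/100)*(96.4-76.9) = 82.46 F

82.46 F


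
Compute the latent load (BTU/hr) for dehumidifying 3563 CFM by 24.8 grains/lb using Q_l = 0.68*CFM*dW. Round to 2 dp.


Q = 0.68 * 3563 * 24.8 = 60086.43 BTU/hr

60086.43 BTU/hr


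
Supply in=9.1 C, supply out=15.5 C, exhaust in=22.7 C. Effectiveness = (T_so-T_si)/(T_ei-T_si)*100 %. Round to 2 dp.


eff = (15.5-9.1)/(22.7-9.1)*100 = 47.06 %

47.06 %


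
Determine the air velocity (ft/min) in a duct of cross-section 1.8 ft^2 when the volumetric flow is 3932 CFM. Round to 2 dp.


V = 3932 / 1.8 = 2184.44 ft/min

2184.44 ft/min


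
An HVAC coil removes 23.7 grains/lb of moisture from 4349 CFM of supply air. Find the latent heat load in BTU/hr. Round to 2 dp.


Q = 0.68 * 4349 * 23.7 = 70088.48 BTU/hr

70088.48 BTU/hr


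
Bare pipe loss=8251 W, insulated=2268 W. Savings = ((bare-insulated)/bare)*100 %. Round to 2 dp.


Savings = ((8251-2268)/8251)*100 = 72.51 %

72.51 %


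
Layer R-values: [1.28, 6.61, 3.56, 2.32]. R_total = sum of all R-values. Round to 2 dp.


R_total = 1.28 + 6.61 + 3.56 + 2.32 = 13.77

13.77


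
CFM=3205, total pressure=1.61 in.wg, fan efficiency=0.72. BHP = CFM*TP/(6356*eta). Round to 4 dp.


BHP = 3205 * 1.61 / (6356 * 0.72) = 1.1276 hp

1.1276 hp


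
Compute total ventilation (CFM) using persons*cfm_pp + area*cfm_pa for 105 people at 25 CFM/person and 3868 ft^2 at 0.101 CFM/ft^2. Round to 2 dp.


Total = 105*25 + 3868*0.101 = 3015.67 CFM

3015.67 CFM


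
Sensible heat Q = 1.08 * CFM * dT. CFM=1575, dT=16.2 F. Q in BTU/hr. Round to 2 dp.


Q = 1.08 * 1575 * 16.2 = 27556.20 BTU/hr

27556.20 BTU/hr


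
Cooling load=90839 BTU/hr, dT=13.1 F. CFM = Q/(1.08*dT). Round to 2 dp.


CFM = 90839 / (1.08 * 13.1) = 6420.62

6420.62 CFM


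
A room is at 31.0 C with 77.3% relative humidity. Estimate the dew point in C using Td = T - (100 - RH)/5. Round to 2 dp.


Td = 31.0 - (100-77.3)/5 = 26.46 C

26.46 C


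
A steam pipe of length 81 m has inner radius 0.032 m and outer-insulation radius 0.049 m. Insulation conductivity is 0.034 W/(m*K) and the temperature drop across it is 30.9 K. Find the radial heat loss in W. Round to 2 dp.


Q = 2*pi*0.034*81*30.9/ln(0.049/0.032) = 1254.89 W

1254.89 W


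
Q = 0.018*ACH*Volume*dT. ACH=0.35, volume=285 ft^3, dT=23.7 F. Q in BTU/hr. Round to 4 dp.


Q = 0.018 * 0.35 * 285 * 23.7 = 42.5534 BTU/hr

42.5534 BTU/hr


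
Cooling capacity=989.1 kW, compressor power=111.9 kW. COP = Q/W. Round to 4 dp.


COP = 989.1 / 111.9 = 8.8391

8.8391


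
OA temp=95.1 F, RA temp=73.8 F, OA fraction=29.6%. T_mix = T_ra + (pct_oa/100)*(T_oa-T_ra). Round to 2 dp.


T_mix = 73.8 + (29.6/100)*(95.1-73.8) = 80.10 F

80.10 F


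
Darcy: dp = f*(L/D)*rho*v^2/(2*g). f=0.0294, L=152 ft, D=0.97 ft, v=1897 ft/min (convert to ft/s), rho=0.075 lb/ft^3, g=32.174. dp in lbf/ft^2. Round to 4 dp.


v_fps = 1897/60 = 31.6167 ft/s
dp = 0.0294*(152/0.97)*0.075*31.6167^2/(2*32.174) = 5.3676 lbf/ft^2

5.3676 lbf/ft^2


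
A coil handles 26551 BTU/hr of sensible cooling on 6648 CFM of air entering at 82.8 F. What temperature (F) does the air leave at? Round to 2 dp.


dT = 26551/(1.08*6648) = 3.6980
T_leave = 82.8 - 3.6980 = 79.10 F

79.10 F


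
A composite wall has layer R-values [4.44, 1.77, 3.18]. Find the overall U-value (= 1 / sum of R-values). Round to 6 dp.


R_total = 4.44 + 1.77 + 3.18 = 9.39
U = 1/9.39 = 0.106496

0.106496


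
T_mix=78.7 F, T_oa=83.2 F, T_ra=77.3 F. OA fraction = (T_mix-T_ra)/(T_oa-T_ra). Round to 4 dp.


frac = (78.7 - 77.3) / (83.2 - 77.3) = 0.2373

0.2373


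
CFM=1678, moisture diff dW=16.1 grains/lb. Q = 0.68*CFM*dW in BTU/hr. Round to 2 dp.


Q = 0.68 * 1678 * 16.1 = 18370.74 BTU/hr

18370.74 BTU/hr


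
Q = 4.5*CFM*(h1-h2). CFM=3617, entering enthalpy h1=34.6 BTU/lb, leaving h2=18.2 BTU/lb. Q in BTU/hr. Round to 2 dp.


Q = 4.5 * 3617 * (34.6 - 18.2) = 266934.60 BTU/hr

266934.60 BTU/hr


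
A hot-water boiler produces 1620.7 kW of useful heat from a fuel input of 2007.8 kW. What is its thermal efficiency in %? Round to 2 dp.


eta = (1620.7/2007.8)*100 = 80.72 %

80.72 %


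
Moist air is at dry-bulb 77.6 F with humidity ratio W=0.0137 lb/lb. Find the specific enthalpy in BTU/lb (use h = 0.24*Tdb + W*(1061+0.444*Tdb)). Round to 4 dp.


h = 0.24*77.6 + 0.0137*(1061+0.444*77.6) = 33.6317 BTU/lb

33.6317 BTU/lb


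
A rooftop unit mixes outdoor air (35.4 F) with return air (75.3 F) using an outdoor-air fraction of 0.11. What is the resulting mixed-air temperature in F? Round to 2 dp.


T_mix = 0.11*35.4 + 0.89*75.3 = 70.91 F

70.91 F


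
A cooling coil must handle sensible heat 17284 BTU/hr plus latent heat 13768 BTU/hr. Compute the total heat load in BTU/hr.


Qt = 17284 + 13768 = 31052 BTU/hr

31052 BTU/hr


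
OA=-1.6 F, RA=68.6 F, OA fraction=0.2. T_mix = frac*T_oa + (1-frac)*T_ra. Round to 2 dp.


T_mix = 0.2*(-1.6) + 0.8*68.6 = 54.56 F

54.56 F


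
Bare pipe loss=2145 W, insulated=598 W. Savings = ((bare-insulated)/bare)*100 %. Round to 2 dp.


Savings = ((2145-598)/2145)*100 = 72.12 %

72.12 %


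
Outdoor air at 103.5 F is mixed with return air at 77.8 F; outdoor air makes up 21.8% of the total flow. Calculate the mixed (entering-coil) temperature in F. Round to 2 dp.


T_mix = 77.8 + (21.8/100)*(103.5-77.8) = 83.40 F

83.40 F


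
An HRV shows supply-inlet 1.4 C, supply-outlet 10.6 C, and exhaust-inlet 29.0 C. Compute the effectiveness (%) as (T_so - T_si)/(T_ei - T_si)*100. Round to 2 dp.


eff = (10.6-1.4)/(29.0-1.4)*100 = 33.33 %

33.33 %


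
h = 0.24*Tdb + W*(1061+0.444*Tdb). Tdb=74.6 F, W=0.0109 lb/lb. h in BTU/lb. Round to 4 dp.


h = 0.24*74.6 + 0.0109*(1061+0.444*74.6) = 29.8299 BTU/lb

29.8299 BTU/lb


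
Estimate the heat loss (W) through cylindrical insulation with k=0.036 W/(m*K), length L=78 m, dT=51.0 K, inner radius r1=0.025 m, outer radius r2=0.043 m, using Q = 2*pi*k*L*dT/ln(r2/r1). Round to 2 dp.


Q = 2*pi*0.036*78*51.0/ln(0.043/0.025) = 1659.16 W

1659.16 W


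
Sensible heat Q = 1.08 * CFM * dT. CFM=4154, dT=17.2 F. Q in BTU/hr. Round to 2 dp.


Q = 1.08 * 4154 * 17.2 = 77164.70 BTU/hr

77164.70 BTU/hr


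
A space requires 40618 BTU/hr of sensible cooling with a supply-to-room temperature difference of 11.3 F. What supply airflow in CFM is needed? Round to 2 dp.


CFM = 40618 / (1.08 * 11.3) = 3328.25

3328.25 CFM


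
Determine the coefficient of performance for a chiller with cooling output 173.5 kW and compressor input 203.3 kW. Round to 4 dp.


COP = 173.5 / 203.3 = 0.8534

0.8534


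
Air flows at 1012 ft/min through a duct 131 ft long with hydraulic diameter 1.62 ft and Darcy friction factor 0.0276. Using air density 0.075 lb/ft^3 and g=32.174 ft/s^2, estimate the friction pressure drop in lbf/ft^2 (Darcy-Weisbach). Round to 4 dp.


v_fps = 1012/60 = 16.8667 ft/s
dp = 0.0276*(131/1.62)*0.075*16.8667^2/(2*32.174) = 0.7400 lbf/ft^2

0.7400 lbf/ft^2


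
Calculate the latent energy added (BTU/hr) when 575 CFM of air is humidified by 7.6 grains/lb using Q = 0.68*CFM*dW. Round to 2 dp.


Q = 0.68 * 575 * 7.6 = 2971.60 BTU/hr

2971.60 BTU/hr


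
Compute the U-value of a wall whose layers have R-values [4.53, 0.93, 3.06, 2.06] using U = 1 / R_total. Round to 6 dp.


R_total = 4.53 + 0.93 + 3.06 + 2.06 = 10.58
U = 1/10.58 = 0.094518

0.094518


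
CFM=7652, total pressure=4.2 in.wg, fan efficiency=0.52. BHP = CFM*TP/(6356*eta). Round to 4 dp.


BHP = 7652 * 4.2 / (6356 * 0.52) = 9.7238 hp

9.7238 hp


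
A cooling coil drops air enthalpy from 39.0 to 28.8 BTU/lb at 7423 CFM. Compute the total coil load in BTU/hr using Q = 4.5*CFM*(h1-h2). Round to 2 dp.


Q = 4.5 * 7423 * (39.0 - 28.8) = 340715.70 BTU/hr

340715.70 BTU/hr


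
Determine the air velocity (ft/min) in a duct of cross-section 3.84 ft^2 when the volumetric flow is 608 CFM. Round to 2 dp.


V = 608 / 3.84 = 158.33 ft/min

158.33 ft/min


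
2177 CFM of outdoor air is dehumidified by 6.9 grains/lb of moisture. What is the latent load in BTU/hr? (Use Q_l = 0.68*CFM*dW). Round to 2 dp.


Q = 0.68 * 2177 * 6.9 = 10214.48 BTU/hr

10214.48 BTU/hr


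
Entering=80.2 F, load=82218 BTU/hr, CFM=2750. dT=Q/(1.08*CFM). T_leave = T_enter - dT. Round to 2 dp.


dT = 82218/(1.08*2750) = 27.6828
T_leave = 80.2 - 27.6828 = 52.52 F

52.52 F


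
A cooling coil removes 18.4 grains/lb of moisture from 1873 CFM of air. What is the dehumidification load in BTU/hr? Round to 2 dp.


Q = 0.68 * 1873 * 18.4 = 23434.98 BTU/hr

23434.98 BTU/hr


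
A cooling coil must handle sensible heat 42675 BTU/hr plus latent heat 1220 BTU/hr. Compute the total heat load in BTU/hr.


Qt = 42675 + 1220 = 43895 BTU/hr

43895 BTU/hr


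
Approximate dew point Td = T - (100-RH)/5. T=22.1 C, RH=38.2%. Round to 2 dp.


Td = 22.1 - (100-38.2)/5 = 9.74 C

9.74 C


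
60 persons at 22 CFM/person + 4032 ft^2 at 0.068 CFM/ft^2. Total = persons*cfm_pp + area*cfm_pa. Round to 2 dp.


Total = 60*22 + 4032*0.068 = 1594.18 CFM

1594.18 CFM


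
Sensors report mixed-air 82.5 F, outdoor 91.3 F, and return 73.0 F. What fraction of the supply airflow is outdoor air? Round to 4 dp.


frac = (82.5 - 73.0) / (91.3 - 73.0) = 0.5191

0.5191


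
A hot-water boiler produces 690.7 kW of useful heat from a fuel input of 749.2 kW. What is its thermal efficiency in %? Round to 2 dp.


eta = (690.7/749.2)*100 = 92.19 %

92.19 %


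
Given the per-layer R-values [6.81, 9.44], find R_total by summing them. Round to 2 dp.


R_total = 6.81 + 9.44 = 16.25

16.25


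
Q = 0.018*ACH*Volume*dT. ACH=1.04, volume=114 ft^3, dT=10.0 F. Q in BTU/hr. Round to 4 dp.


Q = 0.018 * 1.04 * 114 * 10.0 = 21.3408 BTU/hr

21.3408 BTU/hr


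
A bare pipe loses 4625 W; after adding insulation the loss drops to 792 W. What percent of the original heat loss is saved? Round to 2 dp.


Savings = ((4625-792)/4625)*100 = 82.88 %

82.88 %


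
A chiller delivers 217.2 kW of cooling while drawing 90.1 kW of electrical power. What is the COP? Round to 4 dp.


COP = 217.2 / 90.1 = 2.4107

2.4107


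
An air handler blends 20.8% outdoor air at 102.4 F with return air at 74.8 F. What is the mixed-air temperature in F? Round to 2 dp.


T_mix = 74.8 + (20.8/100)*(102.4-74.8) = 80.54 F

80.54 F


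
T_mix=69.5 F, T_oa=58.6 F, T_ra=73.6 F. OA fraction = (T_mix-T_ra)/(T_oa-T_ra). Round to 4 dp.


frac = (69.5 - 73.6) / (58.6 - 73.6) = 0.2733

0.2733


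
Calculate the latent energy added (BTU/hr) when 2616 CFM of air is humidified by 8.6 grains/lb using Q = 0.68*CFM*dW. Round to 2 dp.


Q = 0.68 * 2616 * 8.6 = 15298.37 BTU/hr

15298.37 BTU/hr


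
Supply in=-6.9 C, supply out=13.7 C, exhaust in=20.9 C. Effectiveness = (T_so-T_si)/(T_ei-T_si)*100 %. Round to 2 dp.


eff = (13.7-(-6.9))/(20.9-(-6.9))*100 = 74.10 %

74.10 %


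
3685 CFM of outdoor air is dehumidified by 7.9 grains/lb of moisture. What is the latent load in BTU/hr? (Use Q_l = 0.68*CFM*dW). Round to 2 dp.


Q = 0.68 * 3685 * 7.9 = 19795.82 BTU/hr

19795.82 BTU/hr


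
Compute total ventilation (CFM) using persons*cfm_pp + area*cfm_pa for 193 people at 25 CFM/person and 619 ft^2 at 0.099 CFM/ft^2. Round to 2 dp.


Total = 193*25 + 619*0.099 = 4886.28 CFM

4886.28 CFM


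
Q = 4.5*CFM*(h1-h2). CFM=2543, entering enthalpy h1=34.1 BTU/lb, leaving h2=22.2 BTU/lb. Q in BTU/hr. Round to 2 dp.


Q = 4.5 * 2543 * (34.1 - 22.2) = 136177.65 BTU/hr

136177.65 BTU/hr


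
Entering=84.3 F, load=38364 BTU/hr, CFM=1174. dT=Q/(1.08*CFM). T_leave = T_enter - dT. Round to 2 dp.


dT = 38364/(1.08*1174) = 30.2574
T_leave = 84.3 - 30.2574 = 54.04 F

54.04 F


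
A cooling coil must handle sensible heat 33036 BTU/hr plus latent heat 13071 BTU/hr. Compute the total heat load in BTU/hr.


Qt = 33036 + 13071 = 46107 BTU/hr

46107 BTU/hr


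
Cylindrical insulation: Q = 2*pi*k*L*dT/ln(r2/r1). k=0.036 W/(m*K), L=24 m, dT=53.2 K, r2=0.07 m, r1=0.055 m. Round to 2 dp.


Q = 2*pi*0.036*24*53.2/ln(0.07/0.055) = 1197.56 W

1197.56 W


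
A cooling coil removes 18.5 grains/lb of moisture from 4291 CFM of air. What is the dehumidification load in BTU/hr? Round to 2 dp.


Q = 0.68 * 4291 * 18.5 = 53980.78 BTU/hr

53980.78 BTU/hr


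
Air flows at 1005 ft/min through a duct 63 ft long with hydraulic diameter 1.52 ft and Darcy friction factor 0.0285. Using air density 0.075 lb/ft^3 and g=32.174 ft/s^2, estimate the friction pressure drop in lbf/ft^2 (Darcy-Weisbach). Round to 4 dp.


v_fps = 1005/60 = 16.75 ft/s
dp = 0.0285*(63/1.52)*0.075*16.75^2/(2*32.174) = 0.3863 lbf/ft^2

0.3863 lbf/ft^2


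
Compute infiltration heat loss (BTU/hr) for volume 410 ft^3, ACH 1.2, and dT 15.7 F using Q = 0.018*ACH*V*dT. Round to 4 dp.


Q = 0.018 * 1.2 * 410 * 15.7 = 139.0392 BTU/hr

139.0392 BTU/hr


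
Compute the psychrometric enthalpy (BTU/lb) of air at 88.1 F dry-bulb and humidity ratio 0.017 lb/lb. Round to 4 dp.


h = 0.24*88.1 + 0.017*(1061+0.444*88.1) = 39.8460 BTU/lb

39.8460 BTU/lb


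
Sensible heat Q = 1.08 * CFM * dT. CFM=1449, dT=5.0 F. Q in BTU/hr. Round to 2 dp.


Q = 1.08 * 1449 * 5.0 = 7824.60 BTU/hr

7824.60 BTU/hr


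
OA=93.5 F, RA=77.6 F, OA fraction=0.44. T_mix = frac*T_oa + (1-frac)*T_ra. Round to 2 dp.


T_mix = 0.44*93.5 + 0.56*77.6 = 84.60 F

84.60 F


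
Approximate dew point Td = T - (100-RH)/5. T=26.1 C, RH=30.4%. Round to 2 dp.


Td = 26.1 - (100-30.4)/5 = 12.18 C

12.18 C


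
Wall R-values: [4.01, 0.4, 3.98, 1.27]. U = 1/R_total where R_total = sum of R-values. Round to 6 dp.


R_total = 4.01 + 0.4 + 3.98 + 1.27 = 9.66
U = 1/9.66 = 0.103520

0.103520


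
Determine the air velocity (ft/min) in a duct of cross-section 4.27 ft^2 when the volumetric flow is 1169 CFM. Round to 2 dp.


V = 1169 / 4.27 = 273.77 ft/min

273.77 ft/min


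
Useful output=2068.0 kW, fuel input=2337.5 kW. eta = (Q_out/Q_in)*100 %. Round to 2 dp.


eta = (2068.0/2337.5)*100 = 88.47 %

88.47 %


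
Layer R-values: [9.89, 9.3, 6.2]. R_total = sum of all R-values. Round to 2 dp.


R_total = 9.89 + 9.3 + 6.2 = 25.39

25.39


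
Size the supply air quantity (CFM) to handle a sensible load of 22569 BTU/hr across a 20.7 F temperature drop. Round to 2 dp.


CFM = 22569 / (1.08 * 20.7) = 1009.53

1009.53 CFM


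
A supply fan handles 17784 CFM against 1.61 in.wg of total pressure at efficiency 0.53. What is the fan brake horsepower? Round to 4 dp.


BHP = 17784 * 1.61 / (6356 * 0.53) = 8.4995 hp

8.4995 hp


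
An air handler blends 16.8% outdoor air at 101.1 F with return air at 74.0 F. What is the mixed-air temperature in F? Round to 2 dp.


T_mix = 74.0 + (16.8/100)*(101.1-74.0) = 78.55 F

78.55 F


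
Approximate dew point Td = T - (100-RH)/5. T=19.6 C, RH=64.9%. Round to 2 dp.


Td = 19.6 - (100-64.9)/5 = 12.58 C

12.58 C


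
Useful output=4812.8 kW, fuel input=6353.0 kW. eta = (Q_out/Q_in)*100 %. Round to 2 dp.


eta = (4812.8/6353.0)*100 = 75.76 %

75.76 %


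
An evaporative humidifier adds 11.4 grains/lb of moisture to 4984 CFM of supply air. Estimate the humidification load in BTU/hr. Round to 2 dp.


Q = 0.68 * 4984 * 11.4 = 38635.97 BTU/hr

38635.97 BTU/hr


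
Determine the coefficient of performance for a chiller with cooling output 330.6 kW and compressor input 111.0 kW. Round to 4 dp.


COP = 330.6 / 111.0 = 2.9784

2.9784


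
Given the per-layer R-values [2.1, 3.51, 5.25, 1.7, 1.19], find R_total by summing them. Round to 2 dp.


R_total = 2.1 + 3.51 + 5.25 + 1.7 + 1.19 = 13.75

13.75


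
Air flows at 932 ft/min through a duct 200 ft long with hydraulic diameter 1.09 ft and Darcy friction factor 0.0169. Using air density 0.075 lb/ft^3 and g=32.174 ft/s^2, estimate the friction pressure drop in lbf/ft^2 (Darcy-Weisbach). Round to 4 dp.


v_fps = 932/60 = 15.5333 ft/s
dp = 0.0169*(200/1.09)*0.075*15.5333^2/(2*32.174) = 0.8721 lbf/ft^2

0.8721 lbf/ft^2


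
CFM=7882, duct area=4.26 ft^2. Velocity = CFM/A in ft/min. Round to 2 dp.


V = 7882 / 4.26 = 1850.23 ft/min

1850.23 ft/min


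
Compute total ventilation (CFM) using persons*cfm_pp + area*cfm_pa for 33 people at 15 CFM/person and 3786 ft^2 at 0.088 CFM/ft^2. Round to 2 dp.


Total = 33*15 + 3786*0.088 = 828.17 CFM

828.17 CFM


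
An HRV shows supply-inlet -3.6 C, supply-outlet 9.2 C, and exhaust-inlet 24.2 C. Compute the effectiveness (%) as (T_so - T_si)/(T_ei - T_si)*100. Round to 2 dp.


eff = (9.2-(-3.6))/(24.2-(-3.6))*100 = 46.04 %

46.04 %


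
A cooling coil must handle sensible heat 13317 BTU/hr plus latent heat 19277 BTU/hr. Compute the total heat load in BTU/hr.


Qt = 13317 + 19277 = 32594 BTU/hr

32594 BTU/hr


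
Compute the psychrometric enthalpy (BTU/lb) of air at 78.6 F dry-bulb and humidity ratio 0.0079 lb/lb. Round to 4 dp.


h = 0.24*78.6 + 0.0079*(1061+0.444*78.6) = 27.5216 BTU/lb

27.5216 BTU/lb


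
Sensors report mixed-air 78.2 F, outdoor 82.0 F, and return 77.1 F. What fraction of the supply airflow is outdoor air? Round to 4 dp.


frac = (78.2 - 77.1) / (82.0 - 77.1) = 0.2245

0.2245


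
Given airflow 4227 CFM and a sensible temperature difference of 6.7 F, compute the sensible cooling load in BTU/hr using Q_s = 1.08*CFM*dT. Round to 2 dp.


Q = 1.08 * 4227 * 6.7 = 30586.57 BTU/hr

30586.57 BTU/hr


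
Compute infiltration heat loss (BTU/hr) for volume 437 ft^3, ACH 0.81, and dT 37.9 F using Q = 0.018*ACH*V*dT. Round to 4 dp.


Q = 0.018 * 0.81 * 437 * 37.9 = 241.4783 BTU/hr

241.4783 BTU/hr


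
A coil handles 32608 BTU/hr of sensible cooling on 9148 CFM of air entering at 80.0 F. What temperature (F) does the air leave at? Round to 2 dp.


dT = 32608/(1.08*9148) = 3.3005
T_leave = 80.0 - 3.3005 = 76.70 F

76.70 F


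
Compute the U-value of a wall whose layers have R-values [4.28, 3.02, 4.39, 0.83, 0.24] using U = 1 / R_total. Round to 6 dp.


R_total = 4.28 + 3.02 + 4.39 + 0.83 + 0.24 = 12.76
U = 1/12.76 = 0.078370

0.078370


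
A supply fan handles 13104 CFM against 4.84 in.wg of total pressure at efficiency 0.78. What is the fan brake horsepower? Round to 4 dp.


BHP = 13104 * 4.84 / (6356 * 0.78) = 12.7930 hp

12.7930 hp


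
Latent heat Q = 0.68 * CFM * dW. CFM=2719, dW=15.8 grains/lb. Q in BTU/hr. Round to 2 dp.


Q = 0.68 * 2719 * 15.8 = 29212.94 BTU/hr

29212.94 BTU/hr


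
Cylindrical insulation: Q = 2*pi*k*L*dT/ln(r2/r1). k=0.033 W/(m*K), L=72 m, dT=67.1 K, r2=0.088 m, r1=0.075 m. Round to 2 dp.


Q = 2*pi*0.033*72*67.1/ln(0.088/0.075) = 6266.71 W

6266.71 W


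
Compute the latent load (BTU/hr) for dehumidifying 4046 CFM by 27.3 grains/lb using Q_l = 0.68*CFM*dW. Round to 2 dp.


Q = 0.68 * 4046 * 27.3 = 75109.94 BTU/hr

75109.94 BTU/hr


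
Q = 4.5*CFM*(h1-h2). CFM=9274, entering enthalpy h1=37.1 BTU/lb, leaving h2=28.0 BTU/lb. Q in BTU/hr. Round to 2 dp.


Q = 4.5 * 9274 * (37.1 - 28.0) = 379770.30 BTU/hr

379770.30 BTU/hr


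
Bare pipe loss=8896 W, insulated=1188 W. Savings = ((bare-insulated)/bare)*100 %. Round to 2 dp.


Savings = ((8896-1188)/8896)*100 = 86.65 %

86.65 %


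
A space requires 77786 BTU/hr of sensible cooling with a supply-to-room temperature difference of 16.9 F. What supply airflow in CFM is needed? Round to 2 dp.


CFM = 77786 / (1.08 * 16.9) = 4261.78

4261.78 CFM


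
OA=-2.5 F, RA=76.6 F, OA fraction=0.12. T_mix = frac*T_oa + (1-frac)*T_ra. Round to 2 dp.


T_mix = 0.12*(-2.5) + 0.88*76.6 = 67.11 F

67.11 F


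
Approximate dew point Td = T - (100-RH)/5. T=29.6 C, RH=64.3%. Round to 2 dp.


Td = 29.6 - (100-64.3)/5 = 22.46 C

22.46 C


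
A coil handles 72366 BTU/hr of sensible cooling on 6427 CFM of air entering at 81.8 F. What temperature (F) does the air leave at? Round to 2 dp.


dT = 72366/(1.08*6427) = 10.4256
T_leave = 81.8 - 10.4256 = 71.37 F

71.37 F


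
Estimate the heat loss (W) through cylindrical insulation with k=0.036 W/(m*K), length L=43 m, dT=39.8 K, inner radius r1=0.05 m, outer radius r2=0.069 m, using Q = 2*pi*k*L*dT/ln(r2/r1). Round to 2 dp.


Q = 2*pi*0.036*43*39.8/ln(0.069/0.05) = 1201.89 W

1201.89 W


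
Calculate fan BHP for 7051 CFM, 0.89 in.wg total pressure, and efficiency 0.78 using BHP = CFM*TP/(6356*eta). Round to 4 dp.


BHP = 7051 * 0.89 / (6356 * 0.78) = 1.2658 hp

1.2658 hp


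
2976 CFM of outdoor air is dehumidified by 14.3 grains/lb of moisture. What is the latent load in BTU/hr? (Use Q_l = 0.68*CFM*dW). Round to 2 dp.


Q = 0.68 * 2976 * 14.3 = 28938.62 BTU/hr

28938.62 BTU/hr


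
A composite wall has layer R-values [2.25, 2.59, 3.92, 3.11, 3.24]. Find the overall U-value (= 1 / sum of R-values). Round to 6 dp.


R_total = 2.25 + 2.59 + 3.92 + 3.11 + 3.24 = 15.11
U = 1/15.11 = 0.066181

0.066181


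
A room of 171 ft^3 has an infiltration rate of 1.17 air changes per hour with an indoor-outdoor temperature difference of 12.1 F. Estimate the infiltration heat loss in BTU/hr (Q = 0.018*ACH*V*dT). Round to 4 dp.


Q = 0.018 * 1.17 * 171 * 12.1 = 43.5752 BTU/hr

43.5752 BTU/hr


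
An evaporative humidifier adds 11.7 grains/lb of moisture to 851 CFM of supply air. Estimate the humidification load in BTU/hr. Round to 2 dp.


Q = 0.68 * 851 * 11.7 = 6770.56 BTU/hr

6770.56 BTU/hr


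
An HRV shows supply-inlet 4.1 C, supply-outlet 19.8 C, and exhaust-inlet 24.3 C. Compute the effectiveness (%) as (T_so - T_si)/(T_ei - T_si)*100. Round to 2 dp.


eff = (19.8-4.1)/(24.3-4.1)*100 = 77.72 %

77.72 %


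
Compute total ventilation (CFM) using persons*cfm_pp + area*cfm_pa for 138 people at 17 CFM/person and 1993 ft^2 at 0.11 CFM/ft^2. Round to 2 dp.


Total = 138*17 + 1993*0.11 = 2565.23 CFM

2565.23 CFM


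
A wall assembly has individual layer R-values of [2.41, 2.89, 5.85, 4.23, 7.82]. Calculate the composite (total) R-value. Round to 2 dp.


R_total = 2.41 + 2.89 + 5.85 + 4.23 + 7.82 = 23.20

23.20


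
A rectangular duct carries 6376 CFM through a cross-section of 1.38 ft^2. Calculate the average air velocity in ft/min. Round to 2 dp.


V = 6376 / 1.38 = 4620.29 ft/min

4620.29 ft/min


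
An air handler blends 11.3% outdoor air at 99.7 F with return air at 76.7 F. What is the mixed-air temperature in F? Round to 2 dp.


T_mix = 76.7 + (11.3/100)*(99.7-76.7) = 79.30 F

79.30 F


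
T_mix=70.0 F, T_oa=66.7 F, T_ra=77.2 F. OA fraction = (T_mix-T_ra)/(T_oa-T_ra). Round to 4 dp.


frac = (70.0 - 77.2) / (66.7 - 77.2) = 0.6857

0.6857


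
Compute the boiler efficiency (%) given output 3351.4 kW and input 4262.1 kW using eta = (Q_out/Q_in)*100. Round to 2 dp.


eta = (3351.4/4262.1)*100 = 78.63 %

78.63 %


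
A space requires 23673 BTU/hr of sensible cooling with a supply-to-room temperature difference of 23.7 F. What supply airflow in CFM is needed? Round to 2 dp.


CFM = 23673 / (1.08 * 23.7) = 924.87

924.87 CFM


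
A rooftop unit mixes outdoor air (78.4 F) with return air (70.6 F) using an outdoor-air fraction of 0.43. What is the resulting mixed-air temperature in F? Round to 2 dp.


T_mix = 0.43*78.4 + 0.57*70.6 = 73.95 F

73.95 F


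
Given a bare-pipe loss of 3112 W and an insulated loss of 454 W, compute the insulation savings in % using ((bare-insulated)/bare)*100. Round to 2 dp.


Savings = ((3112-454)/3112)*100 = 85.41 %

85.41 %


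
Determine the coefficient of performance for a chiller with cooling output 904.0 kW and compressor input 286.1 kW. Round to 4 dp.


COP = 904.0 / 286.1 = 3.1597

3.1597


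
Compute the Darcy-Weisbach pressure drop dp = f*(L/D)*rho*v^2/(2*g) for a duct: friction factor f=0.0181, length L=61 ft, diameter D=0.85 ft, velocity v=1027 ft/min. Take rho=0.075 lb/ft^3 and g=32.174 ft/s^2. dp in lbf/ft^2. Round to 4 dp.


v_fps = 1027/60 = 17.1167 ft/s
dp = 0.0181*(61/0.85)*0.075*17.1167^2/(2*32.174) = 0.4436 lbf/ft^2

0.4436 lbf/ft^2


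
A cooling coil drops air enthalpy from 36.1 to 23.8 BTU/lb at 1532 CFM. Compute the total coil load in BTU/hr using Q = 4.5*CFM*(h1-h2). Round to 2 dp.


Q = 4.5 * 1532 * (36.1 - 23.8) = 84796.20 BTU/hr

84796.20 BTU/hr


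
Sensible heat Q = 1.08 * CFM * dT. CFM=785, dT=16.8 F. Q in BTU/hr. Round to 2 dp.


Q = 1.08 * 785 * 16.8 = 14243.04 BTU/hr

14243.04 BTU/hr
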